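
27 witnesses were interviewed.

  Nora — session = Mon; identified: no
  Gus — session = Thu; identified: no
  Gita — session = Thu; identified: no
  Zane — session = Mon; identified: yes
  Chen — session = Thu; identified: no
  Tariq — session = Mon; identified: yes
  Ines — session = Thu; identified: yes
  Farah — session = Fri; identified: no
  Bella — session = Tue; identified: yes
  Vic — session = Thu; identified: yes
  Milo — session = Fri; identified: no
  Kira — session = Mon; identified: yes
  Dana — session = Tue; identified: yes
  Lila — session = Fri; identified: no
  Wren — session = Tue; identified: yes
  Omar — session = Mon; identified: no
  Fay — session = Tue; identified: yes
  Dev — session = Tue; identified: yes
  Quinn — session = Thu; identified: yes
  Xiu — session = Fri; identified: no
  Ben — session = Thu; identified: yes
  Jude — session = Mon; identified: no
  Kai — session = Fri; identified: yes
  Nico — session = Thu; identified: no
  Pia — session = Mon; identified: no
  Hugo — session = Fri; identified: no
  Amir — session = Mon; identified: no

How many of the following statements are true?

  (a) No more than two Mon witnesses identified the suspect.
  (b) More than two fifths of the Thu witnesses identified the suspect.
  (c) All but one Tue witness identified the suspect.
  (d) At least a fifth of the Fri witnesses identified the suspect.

1

(a) Mon: |A| = 8, |A ∩ B| = 3; needs |A ∩ B| ≤ 2 — false.
(b) Thu: |A| = 8, |A ∩ B| = 4; needs |A ∩ B| / |A| > 2/5 — true.
(c) Tue: |A| = 5, |A ∩ B| = 5; needs |A ∖ B| = 1 — false.
(d) Fri: |A| = 6, |A ∩ B| = 1; needs |A ∩ B| / |A| ≥ 1/5 — false.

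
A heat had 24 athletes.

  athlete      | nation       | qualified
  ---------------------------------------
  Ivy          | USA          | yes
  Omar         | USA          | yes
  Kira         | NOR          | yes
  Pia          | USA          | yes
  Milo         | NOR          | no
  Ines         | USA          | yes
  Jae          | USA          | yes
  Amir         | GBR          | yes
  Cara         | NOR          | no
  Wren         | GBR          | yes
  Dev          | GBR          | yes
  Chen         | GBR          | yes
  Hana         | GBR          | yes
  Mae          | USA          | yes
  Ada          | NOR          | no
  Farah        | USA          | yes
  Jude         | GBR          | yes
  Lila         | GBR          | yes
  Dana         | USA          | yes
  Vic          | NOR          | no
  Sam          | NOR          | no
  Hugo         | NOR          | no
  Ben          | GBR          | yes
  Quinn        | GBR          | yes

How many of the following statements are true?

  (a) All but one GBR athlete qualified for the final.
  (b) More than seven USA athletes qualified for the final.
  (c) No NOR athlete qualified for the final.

1

(a) GBR: |A| = 9, |A ∩ B| = 9; needs |A ∖ B| = 1 — false.
(b) USA: |A| = 8, |A ∩ B| = 8; needs |A ∩ B| > 7 — true.
(c) NOR: |A| = 7, |A ∩ B| = 1; needs A ∩ B = ∅ (|A ∩ B| = 0) — false.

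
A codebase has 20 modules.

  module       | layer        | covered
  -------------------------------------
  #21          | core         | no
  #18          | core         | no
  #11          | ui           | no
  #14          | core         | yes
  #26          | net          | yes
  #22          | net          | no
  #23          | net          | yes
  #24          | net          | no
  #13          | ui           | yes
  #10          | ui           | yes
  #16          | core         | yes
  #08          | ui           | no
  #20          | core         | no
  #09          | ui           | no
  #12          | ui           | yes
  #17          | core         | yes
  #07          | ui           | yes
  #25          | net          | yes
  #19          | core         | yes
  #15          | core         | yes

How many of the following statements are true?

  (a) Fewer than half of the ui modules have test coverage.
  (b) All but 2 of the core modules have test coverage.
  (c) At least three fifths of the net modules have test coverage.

(a) ui: |A| = 7, |A ∩ B| = 4; needs |A ∩ B| < |A ∖ B| — false.
(b) core: |A| = 8, |A ∩ B| = 5; needs |A ∖ B| = 2 — false.
(c) net: |A| = 5, |A ∩ B| = 3; needs |A ∩ B| / |A| ≥ 3/5 — true.

1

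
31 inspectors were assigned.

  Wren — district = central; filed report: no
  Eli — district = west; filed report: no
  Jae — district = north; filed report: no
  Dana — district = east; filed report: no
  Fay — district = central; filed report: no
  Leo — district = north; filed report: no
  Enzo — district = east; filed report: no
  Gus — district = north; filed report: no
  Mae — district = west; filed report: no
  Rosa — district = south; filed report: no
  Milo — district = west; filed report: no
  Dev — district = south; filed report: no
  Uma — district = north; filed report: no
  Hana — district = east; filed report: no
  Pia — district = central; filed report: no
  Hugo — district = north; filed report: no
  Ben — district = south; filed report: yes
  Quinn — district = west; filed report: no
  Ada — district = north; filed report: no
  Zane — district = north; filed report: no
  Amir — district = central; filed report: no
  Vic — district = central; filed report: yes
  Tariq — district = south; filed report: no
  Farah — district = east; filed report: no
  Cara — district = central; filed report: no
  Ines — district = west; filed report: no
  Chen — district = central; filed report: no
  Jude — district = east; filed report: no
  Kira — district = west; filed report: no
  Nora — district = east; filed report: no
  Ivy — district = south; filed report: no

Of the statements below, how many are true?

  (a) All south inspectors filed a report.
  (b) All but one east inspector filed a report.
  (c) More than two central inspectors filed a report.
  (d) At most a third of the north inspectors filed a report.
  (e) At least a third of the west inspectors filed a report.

(a) south: |A| = 5, |A ∩ B| = 1; needs A ⊆ B, i.e. every element of A is in B (|A ∖ B| = 0) — false.
(b) east: |A| = 6, |A ∩ B| = 0; needs |A ∖ B| = 1 — false.
(c) central: |A| = 7, |A ∩ B| = 1; needs |A ∩ B| > 2 — false.
(d) north: |A| = 7, |A ∩ B| = 0; needs |A ∩ B| / |A| ≤ 1/3 — true.
(e) west: |A| = 6, |A ∩ B| = 0; needs |A ∩ B| / |A| ≥ 1/3 — false.

1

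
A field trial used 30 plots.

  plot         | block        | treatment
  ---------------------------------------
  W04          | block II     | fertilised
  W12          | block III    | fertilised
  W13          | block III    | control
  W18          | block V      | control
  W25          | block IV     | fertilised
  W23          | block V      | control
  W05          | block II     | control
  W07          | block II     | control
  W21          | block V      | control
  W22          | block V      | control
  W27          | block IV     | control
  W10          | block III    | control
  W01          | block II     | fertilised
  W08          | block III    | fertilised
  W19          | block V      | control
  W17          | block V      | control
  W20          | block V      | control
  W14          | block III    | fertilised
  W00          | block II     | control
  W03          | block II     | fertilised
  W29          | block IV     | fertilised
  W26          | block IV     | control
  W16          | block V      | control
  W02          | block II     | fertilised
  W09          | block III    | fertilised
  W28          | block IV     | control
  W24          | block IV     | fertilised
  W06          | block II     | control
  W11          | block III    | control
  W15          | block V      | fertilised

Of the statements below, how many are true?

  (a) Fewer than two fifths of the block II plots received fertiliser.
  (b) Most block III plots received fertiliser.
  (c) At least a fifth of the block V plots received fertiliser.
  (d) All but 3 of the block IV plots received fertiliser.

2

(a) block II: |A| = 8, |A ∩ B| = 4; needs |A ∩ B| / |A| < 2/5 — false.
(b) block III: |A| = 7, |A ∩ B| = 4; needs |A ∩ B| > |A ∖ B| — true.
(c) block V: |A| = 9, |A ∩ B| = 1; needs |A ∩ B| / |A| ≥ 1/5 — false.
(d) block IV: |A| = 6, |A ∩ B| = 3; needs |A ∖ B| = 3 — true.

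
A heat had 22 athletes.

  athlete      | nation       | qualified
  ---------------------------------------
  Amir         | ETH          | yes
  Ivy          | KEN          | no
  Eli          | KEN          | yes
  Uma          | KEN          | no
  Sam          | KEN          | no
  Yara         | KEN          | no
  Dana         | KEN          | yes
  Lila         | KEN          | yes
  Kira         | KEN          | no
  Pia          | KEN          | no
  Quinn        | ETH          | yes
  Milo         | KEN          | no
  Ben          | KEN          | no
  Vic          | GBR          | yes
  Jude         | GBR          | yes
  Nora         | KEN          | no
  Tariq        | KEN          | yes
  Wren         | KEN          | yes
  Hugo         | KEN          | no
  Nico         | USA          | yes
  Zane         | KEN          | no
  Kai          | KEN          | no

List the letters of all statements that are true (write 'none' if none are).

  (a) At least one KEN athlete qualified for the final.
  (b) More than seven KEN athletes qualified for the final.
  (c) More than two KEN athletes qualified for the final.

(a), (c)

|A| = 17, |A ∩ B| = 5, |A ∖ B| = 12.
(a) A ∩ B ≠ ∅ (|A ∩ B| ≥ 1): holds.
(b) |A ∩ B| > 7: fails.
(c) |A ∩ B| > 2: holds.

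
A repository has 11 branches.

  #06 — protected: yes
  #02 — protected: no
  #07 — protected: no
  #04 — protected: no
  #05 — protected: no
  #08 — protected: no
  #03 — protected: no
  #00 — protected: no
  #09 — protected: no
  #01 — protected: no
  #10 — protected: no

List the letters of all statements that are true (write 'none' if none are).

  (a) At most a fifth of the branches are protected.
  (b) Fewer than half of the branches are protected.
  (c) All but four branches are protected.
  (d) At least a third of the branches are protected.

|A| = 11, |A ∩ B| = 1, |A ∖ B| = 10.
(a) |A ∩ B| / |A| ≤ 1/5: holds.
(b) |A ∩ B| < |A ∖ B|: holds.
(c) |A ∖ B| = 4: fails.
(d) |A ∩ B| / |A| ≥ 1/3: fails.

(a), (b)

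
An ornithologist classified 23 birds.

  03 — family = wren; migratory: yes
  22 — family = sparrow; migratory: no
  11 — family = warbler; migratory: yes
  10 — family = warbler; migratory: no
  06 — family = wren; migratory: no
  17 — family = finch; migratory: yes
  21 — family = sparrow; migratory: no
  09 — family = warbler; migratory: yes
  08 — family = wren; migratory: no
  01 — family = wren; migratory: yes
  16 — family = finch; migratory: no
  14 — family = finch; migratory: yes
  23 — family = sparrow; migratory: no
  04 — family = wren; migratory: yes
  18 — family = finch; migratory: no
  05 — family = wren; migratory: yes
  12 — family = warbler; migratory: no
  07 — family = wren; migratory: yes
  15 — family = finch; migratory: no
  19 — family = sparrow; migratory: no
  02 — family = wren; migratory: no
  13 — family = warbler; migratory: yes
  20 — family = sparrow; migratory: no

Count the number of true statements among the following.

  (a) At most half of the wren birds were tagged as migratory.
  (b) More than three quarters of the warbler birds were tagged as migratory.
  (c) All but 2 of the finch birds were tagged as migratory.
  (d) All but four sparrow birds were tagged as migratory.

0

(a) wren: |A| = 8, |A ∩ B| = 5; needs |A ∩ B| ≤ |A ∖ B| — false.
(b) warbler: |A| = 5, |A ∩ B| = 3; needs |A ∩ B| / |A| > 3/4 — false.
(c) finch: |A| = 5, |A ∩ B| = 2; needs |A ∖ B| = 2 — false.
(d) sparrow: |A| = 5, |A ∩ B| = 0; needs |A ∖ B| = 4 — false.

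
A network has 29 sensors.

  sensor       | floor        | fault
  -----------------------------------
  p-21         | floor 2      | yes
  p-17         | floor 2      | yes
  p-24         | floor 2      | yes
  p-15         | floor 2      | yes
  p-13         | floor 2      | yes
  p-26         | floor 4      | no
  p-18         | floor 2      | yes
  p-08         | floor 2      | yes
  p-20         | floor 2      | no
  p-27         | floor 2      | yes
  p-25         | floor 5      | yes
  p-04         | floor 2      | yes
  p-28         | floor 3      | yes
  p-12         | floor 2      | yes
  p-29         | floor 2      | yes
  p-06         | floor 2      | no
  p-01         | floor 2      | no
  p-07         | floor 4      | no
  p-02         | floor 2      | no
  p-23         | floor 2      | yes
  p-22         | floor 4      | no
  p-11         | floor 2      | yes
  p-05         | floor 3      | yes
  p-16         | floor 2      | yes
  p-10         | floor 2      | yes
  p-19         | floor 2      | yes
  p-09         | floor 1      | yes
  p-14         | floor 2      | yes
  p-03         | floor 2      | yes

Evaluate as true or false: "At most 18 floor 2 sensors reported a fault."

Truth condition: |A ∩ B| ≤ 18.
|A| = 22, |A ∩ B| = 18, |A ∖ B| = 4.
|A ∩ B| = 18, so the statement is true.

True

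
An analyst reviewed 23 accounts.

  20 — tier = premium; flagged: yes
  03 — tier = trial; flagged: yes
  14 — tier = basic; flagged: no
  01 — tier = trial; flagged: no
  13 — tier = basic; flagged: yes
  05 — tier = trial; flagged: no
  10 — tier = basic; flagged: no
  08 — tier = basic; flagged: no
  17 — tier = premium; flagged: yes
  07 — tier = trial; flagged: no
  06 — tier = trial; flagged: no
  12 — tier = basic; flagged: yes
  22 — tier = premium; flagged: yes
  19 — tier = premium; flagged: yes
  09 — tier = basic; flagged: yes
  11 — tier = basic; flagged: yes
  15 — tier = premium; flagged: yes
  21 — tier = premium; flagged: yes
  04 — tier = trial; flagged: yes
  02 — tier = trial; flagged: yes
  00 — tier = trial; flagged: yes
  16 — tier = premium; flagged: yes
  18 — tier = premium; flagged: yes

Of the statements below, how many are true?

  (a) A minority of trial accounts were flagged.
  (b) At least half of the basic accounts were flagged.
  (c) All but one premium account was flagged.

(a) trial: |A| = 8, |A ∩ B| = 4; needs |A ∩ B| < |A ∖ B| — false.
(b) basic: |A| = 7, |A ∩ B| = 4; needs |A ∩ B| ≥ |A ∖ B| — true.
(c) premium: |A| = 8, |A ∩ B| = 8; needs |A ∖ B| = 1 — false.

1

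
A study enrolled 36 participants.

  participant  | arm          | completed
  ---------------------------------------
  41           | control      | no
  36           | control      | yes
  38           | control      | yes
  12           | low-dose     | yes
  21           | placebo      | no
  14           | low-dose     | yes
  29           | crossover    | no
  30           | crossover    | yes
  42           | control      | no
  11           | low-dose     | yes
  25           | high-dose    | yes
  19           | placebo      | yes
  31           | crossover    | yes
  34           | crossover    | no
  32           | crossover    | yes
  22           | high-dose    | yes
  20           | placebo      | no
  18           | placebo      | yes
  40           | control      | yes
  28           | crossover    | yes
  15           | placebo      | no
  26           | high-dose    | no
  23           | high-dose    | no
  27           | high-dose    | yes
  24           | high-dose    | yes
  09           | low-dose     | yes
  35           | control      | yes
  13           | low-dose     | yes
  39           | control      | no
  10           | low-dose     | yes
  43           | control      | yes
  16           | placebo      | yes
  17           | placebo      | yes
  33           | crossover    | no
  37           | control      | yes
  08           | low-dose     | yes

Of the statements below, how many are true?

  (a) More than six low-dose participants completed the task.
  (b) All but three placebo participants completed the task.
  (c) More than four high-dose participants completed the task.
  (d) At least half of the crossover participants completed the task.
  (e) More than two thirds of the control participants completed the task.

3

(a) low-dose: |A| = 7, |A ∩ B| = 7; needs |A ∩ B| > 6 — true.
(b) placebo: |A| = 7, |A ∩ B| = 4; needs |A ∖ B| = 3 — true.
(c) high-dose: |A| = 6, |A ∩ B| = 4; needs |A ∩ B| > 4 — false.
(d) crossover: |A| = 7, |A ∩ B| = 4; needs |A ∩ B| ≥ |A ∖ B| — true.
(e) control: |A| = 9, |A ∩ B| = 6; needs |A ∩ B| / |A| > 2/3 — false.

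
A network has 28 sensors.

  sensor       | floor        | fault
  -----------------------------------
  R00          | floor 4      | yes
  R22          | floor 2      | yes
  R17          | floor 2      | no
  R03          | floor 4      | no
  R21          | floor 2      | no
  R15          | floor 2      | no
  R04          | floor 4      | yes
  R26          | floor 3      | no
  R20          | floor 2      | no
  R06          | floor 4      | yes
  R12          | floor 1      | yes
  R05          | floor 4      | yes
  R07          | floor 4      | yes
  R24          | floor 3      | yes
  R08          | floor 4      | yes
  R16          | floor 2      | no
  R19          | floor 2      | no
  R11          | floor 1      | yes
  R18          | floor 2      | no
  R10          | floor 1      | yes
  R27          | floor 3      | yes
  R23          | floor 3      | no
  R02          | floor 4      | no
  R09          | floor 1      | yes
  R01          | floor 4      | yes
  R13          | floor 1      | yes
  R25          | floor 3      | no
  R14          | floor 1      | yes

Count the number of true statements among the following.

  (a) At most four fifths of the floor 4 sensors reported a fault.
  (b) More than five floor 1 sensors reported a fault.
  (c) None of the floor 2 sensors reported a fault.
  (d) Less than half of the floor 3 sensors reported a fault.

(a) floor 4: |A| = 9, |A ∩ B| = 7; needs |A ∩ B| / |A| ≤ 4/5 — true.
(b) floor 1: |A| = 6, |A ∩ B| = 6; needs |A ∩ B| > 5 — true.
(c) floor 2: |A| = 8, |A ∩ B| = 1; needs A ∩ B = ∅ (|A ∩ B| = 0) — false.
(d) floor 3: |A| = 5, |A ∩ B| = 2; needs |A ∩ B| < |A ∖ B| — true.

3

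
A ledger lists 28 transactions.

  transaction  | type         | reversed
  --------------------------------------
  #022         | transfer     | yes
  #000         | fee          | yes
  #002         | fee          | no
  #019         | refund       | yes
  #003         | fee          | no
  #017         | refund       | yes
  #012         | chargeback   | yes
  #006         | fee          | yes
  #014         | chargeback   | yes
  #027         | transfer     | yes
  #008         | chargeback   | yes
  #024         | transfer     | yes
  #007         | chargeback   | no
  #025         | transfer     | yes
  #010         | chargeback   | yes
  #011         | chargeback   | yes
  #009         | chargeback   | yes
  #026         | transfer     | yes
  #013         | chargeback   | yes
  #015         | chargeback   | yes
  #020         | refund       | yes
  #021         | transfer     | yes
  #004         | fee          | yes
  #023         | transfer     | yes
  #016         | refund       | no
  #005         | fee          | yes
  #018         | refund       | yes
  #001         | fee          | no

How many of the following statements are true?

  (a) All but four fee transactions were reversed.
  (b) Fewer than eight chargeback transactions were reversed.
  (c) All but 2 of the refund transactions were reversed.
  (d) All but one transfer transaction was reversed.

0

(a) fee: |A| = 7, |A ∩ B| = 4; needs |A ∖ B| = 4 — false.
(b) chargeback: |A| = 9, |A ∩ B| = 8; needs |A ∩ B| < 8 — false.
(c) refund: |A| = 5, |A ∩ B| = 4; needs |A ∖ B| = 2 — false.
(d) transfer: |A| = 7, |A ∩ B| = 7; needs |A ∖ B| = 1 — false.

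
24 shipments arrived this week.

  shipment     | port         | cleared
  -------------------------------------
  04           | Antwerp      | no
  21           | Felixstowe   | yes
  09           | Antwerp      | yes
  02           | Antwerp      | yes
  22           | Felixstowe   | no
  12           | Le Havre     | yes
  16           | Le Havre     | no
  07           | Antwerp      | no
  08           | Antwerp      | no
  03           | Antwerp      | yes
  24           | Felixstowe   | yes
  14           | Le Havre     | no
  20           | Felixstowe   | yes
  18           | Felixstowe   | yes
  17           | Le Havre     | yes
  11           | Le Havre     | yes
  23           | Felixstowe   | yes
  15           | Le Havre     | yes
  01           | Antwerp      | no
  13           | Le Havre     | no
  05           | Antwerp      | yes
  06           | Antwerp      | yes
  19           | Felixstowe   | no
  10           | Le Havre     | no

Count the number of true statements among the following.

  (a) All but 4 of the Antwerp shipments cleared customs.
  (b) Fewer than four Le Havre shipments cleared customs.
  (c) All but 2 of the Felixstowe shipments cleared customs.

2

(a) Antwerp: |A| = 9, |A ∩ B| = 5; needs |A ∖ B| = 4 — true.
(b) Le Havre: |A| = 8, |A ∩ B| = 4; needs |A ∩ B| < 4 — false.
(c) Felixstowe: |A| = 7, |A ∩ B| = 5; needs |A ∖ B| = 2 — true.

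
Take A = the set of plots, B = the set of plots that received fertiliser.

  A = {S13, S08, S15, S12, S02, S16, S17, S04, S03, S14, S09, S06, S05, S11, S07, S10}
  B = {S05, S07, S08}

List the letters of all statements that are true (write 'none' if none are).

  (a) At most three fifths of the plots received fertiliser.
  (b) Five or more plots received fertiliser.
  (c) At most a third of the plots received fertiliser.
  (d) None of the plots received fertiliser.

(a), (c)

|A| = 16, |A ∩ B| = 3, |A ∖ B| = 13.
(a) |A ∩ B| / |A| ≤ 3/5: holds.
(b) |A ∩ B| ≥ 5: fails.
(c) |A ∩ B| / |A| ≤ 1/3: holds.
(d) A ∩ B = ∅ (|A ∩ B| = 0): fails.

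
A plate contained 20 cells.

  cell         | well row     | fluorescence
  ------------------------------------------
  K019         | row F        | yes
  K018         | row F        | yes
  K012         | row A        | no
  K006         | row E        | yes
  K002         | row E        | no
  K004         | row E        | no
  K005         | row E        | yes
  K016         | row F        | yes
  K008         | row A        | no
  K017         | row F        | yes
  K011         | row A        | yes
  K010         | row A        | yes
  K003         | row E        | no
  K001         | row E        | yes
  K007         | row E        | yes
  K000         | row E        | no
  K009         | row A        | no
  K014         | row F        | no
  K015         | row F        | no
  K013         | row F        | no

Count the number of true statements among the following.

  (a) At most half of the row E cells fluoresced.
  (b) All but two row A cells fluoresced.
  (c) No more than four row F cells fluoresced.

2

(a) row E: |A| = 8, |A ∩ B| = 4; needs |A ∩ B| ≤ |A ∖ B| — true.
(b) row A: |A| = 5, |A ∩ B| = 2; needs |A ∖ B| = 2 — false.
(c) row F: |A| = 7, |A ∩ B| = 4; needs |A ∩ B| ≤ 4 — true.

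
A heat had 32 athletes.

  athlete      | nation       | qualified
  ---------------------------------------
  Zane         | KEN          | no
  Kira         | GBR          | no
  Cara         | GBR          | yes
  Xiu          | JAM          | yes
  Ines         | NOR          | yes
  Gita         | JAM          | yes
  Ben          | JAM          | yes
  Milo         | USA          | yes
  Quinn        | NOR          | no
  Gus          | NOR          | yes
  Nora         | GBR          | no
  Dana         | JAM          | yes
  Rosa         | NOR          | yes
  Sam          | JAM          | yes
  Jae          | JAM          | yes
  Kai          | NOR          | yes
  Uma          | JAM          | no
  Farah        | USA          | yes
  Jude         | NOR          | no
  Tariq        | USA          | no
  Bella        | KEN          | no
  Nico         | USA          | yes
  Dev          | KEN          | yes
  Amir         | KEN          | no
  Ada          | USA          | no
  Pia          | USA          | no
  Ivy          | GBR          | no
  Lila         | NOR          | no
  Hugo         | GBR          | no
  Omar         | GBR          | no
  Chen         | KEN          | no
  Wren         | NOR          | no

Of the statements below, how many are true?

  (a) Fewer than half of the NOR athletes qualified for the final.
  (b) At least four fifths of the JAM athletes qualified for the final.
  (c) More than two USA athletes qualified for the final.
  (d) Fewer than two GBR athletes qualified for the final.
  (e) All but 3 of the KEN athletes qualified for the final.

3

(a) NOR: |A| = 8, |A ∩ B| = 4; needs |A ∩ B| < |A ∖ B| — false.
(b) JAM: |A| = 7, |A ∩ B| = 6; needs |A ∩ B| / |A| ≥ 4/5 — true.
(c) USA: |A| = 6, |A ∩ B| = 3; needs |A ∩ B| > 2 — true.
(d) GBR: |A| = 6, |A ∩ B| = 1; needs |A ∩ B| < 2 — true.
(e) KEN: |A| = 5, |A ∩ B| = 1; needs |A ∖ B| = 3 — false.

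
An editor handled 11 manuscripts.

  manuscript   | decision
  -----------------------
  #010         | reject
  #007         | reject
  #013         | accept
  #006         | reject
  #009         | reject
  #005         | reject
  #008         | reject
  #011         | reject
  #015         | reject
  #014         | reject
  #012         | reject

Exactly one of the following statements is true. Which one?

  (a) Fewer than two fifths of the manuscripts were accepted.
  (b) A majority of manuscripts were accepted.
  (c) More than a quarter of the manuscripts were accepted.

(a)

|A| = 11, |A ∩ B| = 1, |A ∖ B| = 10.
(a) requires |A ∩ B| / |A| < 2/5: true.
(b) requires |A ∩ B| > |A ∖ B|: false.
(c) requires |A ∩ B| / |A| > 1/4: false.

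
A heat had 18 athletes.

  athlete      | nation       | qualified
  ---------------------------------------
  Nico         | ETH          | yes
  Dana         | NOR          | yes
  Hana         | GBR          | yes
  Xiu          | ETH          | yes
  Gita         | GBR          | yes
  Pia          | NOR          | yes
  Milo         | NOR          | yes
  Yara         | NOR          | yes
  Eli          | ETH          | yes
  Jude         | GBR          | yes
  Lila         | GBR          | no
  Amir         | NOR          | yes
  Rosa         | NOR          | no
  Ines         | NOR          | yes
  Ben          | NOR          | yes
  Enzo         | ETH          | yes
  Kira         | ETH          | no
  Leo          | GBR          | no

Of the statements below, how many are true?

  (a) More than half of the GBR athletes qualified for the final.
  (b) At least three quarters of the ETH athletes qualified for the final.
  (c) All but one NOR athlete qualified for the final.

(a) GBR: |A| = 5, |A ∩ B| = 3; needs |A ∩ B| > |A ∖ B| — true.
(b) ETH: |A| = 5, |A ∩ B| = 4; needs |A ∩ B| / |A| ≥ 3/4 — true.
(c) NOR: |A| = 8, |A ∩ B| = 7; needs |A ∖ B| = 1 — true.

3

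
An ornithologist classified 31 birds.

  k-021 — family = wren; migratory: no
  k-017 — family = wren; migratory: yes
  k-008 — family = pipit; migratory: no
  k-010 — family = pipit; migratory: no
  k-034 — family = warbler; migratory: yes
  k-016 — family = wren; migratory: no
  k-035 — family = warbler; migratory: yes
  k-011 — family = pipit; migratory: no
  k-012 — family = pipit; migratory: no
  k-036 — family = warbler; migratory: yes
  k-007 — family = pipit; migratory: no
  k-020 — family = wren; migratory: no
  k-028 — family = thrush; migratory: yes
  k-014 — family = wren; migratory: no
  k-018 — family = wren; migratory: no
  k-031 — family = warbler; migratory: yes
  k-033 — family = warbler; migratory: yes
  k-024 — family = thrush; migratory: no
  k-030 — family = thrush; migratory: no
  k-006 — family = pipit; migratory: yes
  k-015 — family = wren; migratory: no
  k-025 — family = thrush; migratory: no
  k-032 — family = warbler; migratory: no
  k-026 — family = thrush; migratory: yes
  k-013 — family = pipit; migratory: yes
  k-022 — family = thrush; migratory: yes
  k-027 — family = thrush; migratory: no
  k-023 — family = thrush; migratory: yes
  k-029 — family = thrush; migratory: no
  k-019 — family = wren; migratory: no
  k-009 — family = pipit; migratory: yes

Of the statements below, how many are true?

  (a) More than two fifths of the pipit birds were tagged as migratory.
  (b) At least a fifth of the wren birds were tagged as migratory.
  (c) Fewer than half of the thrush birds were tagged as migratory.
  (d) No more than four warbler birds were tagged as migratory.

1

(a) pipit: |A| = 8, |A ∩ B| = 3; needs |A ∩ B| / |A| > 2/5 — false.
(b) wren: |A| = 8, |A ∩ B| = 1; needs |A ∩ B| / |A| ≥ 1/5 — false.
(c) thrush: |A| = 9, |A ∩ B| = 4; needs |A ∩ B| < |A ∖ B| — true.
(d) warbler: |A| = 6, |A ∩ B| = 5; needs |A ∩ B| ≤ 4 — false.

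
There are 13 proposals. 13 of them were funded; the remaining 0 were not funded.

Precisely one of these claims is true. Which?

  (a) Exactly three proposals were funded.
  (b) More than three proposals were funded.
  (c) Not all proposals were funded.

(b)

|A| = 13, |A ∩ B| = 13, |A ∖ B| = 0.
(a) requires |A ∩ B| = 3: false.
(b) requires |A ∩ B| > 3: true.
(c) requires A ⊄ B (|A ∖ B| ≥ 1): false.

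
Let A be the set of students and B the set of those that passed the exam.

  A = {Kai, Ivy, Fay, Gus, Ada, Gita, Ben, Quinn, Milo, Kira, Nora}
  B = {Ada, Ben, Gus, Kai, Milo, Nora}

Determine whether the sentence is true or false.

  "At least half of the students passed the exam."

The determiner here denotes the relation: |A ∩ B| ≥ |A ∖ B|.
A (the restrictor) = {Kai, Ivy, Fay, Gus, Ada, Gita, Ben, Quinn, Milo, Kira, Nora}, |A| = 11.
A ∩ B = {Kai, Gus, Ada, Ben, Milo, Nora}, so |A ∩ B| = 6.
A ∖ B = {Ivy, Fay, Gita, Quinn, Kira}, so |A ∖ B| = 5.
6 > 5, so the statement is true.

True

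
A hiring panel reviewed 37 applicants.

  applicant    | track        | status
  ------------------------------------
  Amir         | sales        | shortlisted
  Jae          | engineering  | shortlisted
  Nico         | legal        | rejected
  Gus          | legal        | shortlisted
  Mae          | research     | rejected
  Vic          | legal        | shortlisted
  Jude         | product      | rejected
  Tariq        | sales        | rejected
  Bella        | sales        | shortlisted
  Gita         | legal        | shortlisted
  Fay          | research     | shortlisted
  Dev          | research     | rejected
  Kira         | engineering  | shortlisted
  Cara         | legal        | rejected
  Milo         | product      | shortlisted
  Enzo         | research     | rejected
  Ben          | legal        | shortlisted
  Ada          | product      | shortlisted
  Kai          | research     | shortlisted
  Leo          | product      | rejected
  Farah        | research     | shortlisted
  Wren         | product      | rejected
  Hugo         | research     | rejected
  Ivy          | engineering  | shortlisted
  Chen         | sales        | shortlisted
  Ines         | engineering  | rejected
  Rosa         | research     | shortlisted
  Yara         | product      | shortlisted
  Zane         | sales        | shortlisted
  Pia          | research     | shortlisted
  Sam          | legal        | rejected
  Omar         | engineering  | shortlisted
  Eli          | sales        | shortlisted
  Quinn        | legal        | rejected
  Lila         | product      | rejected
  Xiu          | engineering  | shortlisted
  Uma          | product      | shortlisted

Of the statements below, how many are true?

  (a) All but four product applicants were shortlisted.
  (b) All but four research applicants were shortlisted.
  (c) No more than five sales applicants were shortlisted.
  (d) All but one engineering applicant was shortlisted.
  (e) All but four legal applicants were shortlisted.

5

(a) product: |A| = 8, |A ∩ B| = 4; needs |A ∖ B| = 4 — true.
(b) research: |A| = 9, |A ∩ B| = 5; needs |A ∖ B| = 4 — true.
(c) sales: |A| = 6, |A ∩ B| = 5; needs |A ∩ B| ≤ 5 — true.
(d) engineering: |A| = 6, |A ∩ B| = 5; needs |A ∖ B| = 1 — true.
(e) legal: |A| = 8, |A ∩ B| = 4; needs |A ∖ B| = 4 — true.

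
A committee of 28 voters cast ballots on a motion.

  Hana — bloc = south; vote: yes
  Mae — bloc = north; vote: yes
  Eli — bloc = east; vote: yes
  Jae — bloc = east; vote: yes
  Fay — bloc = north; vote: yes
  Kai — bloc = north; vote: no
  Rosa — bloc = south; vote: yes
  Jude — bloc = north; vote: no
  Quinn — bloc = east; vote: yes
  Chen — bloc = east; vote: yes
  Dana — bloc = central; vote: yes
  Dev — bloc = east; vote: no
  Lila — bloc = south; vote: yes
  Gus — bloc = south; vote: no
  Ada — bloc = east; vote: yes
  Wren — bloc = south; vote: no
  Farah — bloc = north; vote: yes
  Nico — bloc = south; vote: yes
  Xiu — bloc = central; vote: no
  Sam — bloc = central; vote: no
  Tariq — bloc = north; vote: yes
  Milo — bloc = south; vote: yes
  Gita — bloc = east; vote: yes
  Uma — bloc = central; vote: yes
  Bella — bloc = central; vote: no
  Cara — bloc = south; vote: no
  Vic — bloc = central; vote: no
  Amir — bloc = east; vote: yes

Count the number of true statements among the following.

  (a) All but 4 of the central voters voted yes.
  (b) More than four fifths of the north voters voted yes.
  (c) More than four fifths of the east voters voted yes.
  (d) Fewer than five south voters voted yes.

2

(a) central: |A| = 6, |A ∩ B| = 2; needs |A ∖ B| = 4 — true.
(b) north: |A| = 6, |A ∩ B| = 4; needs |A ∩ B| / |A| > 4/5 — false.
(c) east: |A| = 8, |A ∩ B| = 7; needs |A ∩ B| / |A| > 4/5 — true.
(d) south: |A| = 8, |A ∩ B| = 5; needs |A ∩ B| < 5 — false.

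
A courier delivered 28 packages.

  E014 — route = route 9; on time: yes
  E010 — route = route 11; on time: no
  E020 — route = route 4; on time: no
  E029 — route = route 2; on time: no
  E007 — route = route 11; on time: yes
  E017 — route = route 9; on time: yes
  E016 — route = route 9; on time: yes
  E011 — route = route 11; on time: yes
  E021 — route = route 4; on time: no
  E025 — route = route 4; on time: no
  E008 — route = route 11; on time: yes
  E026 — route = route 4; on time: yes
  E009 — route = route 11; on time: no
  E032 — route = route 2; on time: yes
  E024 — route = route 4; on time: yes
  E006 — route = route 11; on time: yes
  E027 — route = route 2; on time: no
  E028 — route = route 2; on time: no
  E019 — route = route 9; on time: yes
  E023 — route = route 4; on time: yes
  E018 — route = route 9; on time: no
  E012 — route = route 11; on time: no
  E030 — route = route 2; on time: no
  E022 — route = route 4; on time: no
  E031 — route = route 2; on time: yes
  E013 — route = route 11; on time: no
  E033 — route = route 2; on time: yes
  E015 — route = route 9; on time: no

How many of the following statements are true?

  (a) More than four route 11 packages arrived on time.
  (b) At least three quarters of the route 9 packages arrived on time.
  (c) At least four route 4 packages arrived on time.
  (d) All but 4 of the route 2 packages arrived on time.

(a) route 11: |A| = 8, |A ∩ B| = 4; needs |A ∩ B| > 4 — false.
(b) route 9: |A| = 6, |A ∩ B| = 4; needs |A ∩ B| / |A| ≥ 3/4 — false.
(c) route 4: |A| = 7, |A ∩ B| = 3; needs |A ∩ B| ≥ 4 — false.
(d) route 2: |A| = 7, |A ∩ B| = 3; needs |A ∖ B| = 4 — true.

1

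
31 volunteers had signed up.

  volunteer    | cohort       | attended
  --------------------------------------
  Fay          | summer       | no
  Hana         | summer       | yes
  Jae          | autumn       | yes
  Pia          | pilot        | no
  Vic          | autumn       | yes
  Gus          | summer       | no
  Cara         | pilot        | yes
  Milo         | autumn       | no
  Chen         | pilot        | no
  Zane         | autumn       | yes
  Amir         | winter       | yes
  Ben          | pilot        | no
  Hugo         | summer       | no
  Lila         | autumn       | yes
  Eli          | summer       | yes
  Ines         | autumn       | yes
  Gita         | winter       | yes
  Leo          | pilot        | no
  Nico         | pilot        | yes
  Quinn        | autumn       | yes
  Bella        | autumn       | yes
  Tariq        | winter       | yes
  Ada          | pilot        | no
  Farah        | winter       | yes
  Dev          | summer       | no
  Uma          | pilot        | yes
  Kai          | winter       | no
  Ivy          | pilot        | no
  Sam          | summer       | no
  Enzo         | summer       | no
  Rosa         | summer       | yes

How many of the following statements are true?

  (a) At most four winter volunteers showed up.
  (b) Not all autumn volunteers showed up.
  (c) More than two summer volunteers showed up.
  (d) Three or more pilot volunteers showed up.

4

(a) winter: |A| = 5, |A ∩ B| = 4; needs |A ∩ B| ≤ 4 — true.
(b) autumn: |A| = 8, |A ∩ B| = 7; needs A ⊄ B (|A ∖ B| ≥ 1) — true.
(c) summer: |A| = 9, |A ∩ B| = 3; needs |A ∩ B| > 2 — true.
(d) pilot: |A| = 9, |A ∩ B| = 3; needs |A ∩ B| ≥ 3 — true.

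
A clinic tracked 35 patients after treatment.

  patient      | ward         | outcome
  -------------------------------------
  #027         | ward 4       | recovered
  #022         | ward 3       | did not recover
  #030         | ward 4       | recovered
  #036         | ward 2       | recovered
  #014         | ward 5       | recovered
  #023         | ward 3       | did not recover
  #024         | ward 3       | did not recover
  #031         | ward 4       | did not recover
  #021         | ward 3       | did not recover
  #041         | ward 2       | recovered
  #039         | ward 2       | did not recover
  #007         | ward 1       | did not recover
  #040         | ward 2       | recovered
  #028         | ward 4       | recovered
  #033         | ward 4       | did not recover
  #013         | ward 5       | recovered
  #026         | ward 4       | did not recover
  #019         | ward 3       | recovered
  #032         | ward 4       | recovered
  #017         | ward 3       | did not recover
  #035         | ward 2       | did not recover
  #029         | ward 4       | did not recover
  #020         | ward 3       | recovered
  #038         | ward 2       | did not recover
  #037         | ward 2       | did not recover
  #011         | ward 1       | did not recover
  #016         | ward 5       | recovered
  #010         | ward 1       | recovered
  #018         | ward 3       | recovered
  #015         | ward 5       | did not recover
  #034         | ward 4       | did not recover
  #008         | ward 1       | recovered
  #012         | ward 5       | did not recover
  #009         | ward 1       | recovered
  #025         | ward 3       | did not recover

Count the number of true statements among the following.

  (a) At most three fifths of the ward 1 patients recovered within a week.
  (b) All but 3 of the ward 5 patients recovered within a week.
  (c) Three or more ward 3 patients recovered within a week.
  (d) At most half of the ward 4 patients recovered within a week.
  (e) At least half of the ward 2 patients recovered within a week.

3

(a) ward 1: |A| = 5, |A ∩ B| = 3; needs |A ∩ B| / |A| ≤ 3/5 — true.
(b) ward 5: |A| = 5, |A ∩ B| = 3; needs |A ∖ B| = 3 — false.
(c) ward 3: |A| = 9, |A ∩ B| = 3; needs |A ∩ B| ≥ 3 — true.
(d) ward 4: |A| = 9, |A ∩ B| = 4; needs |A ∩ B| ≤ |A ∖ B| — true.
(e) ward 2: |A| = 7, |A ∩ B| = 3; needs |A ∩ B| ≥ |A ∖ B| — false.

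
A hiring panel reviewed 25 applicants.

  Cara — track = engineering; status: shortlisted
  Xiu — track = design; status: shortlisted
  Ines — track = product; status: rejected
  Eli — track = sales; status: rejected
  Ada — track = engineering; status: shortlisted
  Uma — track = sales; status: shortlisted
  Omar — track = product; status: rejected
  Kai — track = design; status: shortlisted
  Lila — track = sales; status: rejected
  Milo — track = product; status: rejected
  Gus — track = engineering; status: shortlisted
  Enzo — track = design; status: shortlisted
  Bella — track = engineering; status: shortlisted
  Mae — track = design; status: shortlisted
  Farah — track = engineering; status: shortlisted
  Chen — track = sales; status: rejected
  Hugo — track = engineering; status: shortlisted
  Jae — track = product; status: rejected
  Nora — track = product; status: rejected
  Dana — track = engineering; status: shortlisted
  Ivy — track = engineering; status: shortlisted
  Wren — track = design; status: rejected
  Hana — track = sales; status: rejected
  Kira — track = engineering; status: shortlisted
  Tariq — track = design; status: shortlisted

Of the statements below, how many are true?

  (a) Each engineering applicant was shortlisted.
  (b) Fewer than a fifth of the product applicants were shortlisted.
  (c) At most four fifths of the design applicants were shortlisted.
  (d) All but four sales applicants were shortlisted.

(a) engineering: |A| = 9, |A ∩ B| = 9; needs A ⊆ B, i.e. every element of A is in B (|A ∖ B| = 0) — true.
(b) product: |A| = 5, |A ∩ B| = 0; needs |A ∩ B| / |A| < 1/5 — true.
(c) design: |A| = 6, |A ∩ B| = 5; needs |A ∩ B| / |A| ≤ 4/5 — false.
(d) sales: |A| = 5, |A ∩ B| = 1; needs |A ∖ B| = 4 — true.

3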